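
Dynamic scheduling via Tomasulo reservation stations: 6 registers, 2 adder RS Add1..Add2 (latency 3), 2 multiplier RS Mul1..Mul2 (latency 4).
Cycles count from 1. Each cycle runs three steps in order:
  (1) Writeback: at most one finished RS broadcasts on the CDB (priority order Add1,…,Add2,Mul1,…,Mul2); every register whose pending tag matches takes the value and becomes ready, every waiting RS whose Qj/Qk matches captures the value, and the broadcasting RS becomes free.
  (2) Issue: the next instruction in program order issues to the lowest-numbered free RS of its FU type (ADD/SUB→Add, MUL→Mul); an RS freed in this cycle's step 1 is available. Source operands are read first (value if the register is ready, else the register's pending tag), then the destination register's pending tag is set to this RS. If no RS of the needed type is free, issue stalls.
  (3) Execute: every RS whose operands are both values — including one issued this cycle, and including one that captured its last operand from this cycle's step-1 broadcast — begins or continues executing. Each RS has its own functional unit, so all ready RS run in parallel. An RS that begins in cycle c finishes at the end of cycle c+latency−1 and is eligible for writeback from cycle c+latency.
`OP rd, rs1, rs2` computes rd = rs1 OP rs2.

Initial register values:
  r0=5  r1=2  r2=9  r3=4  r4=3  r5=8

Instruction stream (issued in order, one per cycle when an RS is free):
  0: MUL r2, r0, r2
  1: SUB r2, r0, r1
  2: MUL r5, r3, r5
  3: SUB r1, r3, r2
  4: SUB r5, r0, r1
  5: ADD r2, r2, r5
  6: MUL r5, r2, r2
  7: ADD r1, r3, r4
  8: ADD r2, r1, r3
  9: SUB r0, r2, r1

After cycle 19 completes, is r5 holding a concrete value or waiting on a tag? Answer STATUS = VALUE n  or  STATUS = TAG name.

STATUS = VALUE 49

cycle 1: issue MUL r2<-Mul1 // r0:5,r1:2,r2:Mul1,r3:4,r4:3,r5:8
cycle 2: issue SUB r2<-Add1 // r0:5,r1:2,r2:Add1,r3:4,r4:3,r5:8
cycle 3: issue MUL r5<-Mul2 // r0:5,r1:2,r2:Add1,r3:4,r4:3,r5:Mul2
cycle 4: issue SUB r1<-Add2 // r0:5,r1:Add2,r2:Add1,r3:4,r4:3,r5:Mul2
cycle 5: CDB Add1=3; issue SUB r5<-Add1 // r0:5,r1:Add2,r2:3,r3:4,r4:3,r5:Add1
cycle 6: CDB Mul1=45; stall // r0:5,r1:Add2,r2:3,r3:4,r4:3,r5:Add1
cycle 7: CDB Mul2=32; stall // r0:5,r1:Add2,r2:3,r3:4,r4:3,r5:Add1
cycle 8: CDB Add2=1; issue ADD r2<-Add2 // r0:5,r1:1,r2:Add2,r3:4,r4:3,r5:Add1
cycle 9: issue MUL r5<-Mul1 // r0:5,r1:1,r2:Add2,r3:4,r4:3,r5:Mul1
cycle 10: stall // r0:5,r1:1,r2:Add2,r3:4,r4:3,r5:Mul1
cycle 11: CDB Add1=4; issue ADD r1<-Add1 // r0:5,r1:Add1,r2:Add2,r3:4,r4:3,r5:Mul1
cycle 12: stall // r0:5,r1:Add1,r2:Add2,r3:4,r4:3,r5:Mul1
cycle 13: stall // r0:5,r1:Add1,r2:Add2,r3:4,r4:3,r5:Mul1
cycle 14: CDB Add1=7; issue ADD r2<-Add1 // r0:5,r1:7,r2:Add1,r3:4,r4:3,r5:Mul1
cycle 15: CDB Add2=7; issue SUB r0<-Add2 // r0:Add2,r1:7,r2:Add1,r3:4,r4:3,r5:Mul1
cycle 16: - // r0:Add2,r1:7,r2:Add1,r3:4,r4:3,r5:Mul1
cycle 17: CDB Add1=11 // r0:Add2,r1:7,r2:11,r3:4,r4:3,r5:Mul1
cycle 18: - // r0:Add2,r1:7,r2:11,r3:4,r4:3,r5:Mul1
cycle 19: CDB Mul1=49 // r0:Add2,r1:7,r2:11,r3:4,r4:3,r5:49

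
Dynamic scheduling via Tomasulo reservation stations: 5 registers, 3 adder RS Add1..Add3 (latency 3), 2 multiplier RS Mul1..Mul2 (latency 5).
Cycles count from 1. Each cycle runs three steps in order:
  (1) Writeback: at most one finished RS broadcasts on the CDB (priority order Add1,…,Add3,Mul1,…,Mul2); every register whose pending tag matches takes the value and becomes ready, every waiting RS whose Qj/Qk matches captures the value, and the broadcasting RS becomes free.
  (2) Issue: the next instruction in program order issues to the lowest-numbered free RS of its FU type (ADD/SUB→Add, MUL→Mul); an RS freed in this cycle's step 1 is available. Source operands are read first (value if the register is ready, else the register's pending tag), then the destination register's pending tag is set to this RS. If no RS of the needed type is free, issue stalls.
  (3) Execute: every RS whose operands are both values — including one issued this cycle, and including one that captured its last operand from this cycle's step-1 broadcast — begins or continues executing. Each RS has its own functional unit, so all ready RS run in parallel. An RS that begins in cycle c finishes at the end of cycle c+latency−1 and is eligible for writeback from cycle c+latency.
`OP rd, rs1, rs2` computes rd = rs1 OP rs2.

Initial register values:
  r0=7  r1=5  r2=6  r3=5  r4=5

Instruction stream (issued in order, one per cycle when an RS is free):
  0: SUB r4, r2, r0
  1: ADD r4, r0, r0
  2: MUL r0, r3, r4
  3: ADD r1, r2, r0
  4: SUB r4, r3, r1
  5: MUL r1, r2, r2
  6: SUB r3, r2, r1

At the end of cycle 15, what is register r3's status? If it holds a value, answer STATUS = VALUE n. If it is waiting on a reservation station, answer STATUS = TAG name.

STATUS = VALUE -30

  c1: issue SUB r4<-Add1  regs: r0:7,r1:5,r2:6,r3:5,r4:Add1
  c2: issue ADD r4<-Add2  regs: r0:7,r1:5,r2:6,r3:5,r4:Add2
  c3: issue MUL r0<-Mul1  regs: r0:Mul1,r1:5,r2:6,r3:5,r4:Add2
  c4: CDB Add1=-1; issue ADD r1<-Add1  regs: r0:Mul1,r1:Add1,r2:6,r3:5,r4:Add2
  c5: CDB Add2=14; issue SUB r4<-Add2  regs: r0:Mul1,r1:Add1,r2:6,r3:5,r4:Add2
  c6: issue MUL r1<-Mul2  regs: r0:Mul1,r1:Mul2,r2:6,r3:5,r4:Add2
  c7: issue SUB r3<-Add3  regs: r0:Mul1,r1:Mul2,r2:6,r3:Add3,r4:Add2
  c8: -  regs: r0:Mul1,r1:Mul2,r2:6,r3:Add3,r4:Add2
  c9: -  regs: r0:Mul1,r1:Mul2,r2:6,r3:Add3,r4:Add2
  c10: CDB Mul1=70  regs: r0:70,r1:Mul2,r2:6,r3:Add3,r4:Add2
  c11: CDB Mul2=36  regs: r0:70,r1:36,r2:6,r3:Add3,r4:Add2
  c12: -  regs: r0:70,r1:36,r2:6,r3:Add3,r4:Add2
  c13: CDB Add1=76  regs: r0:70,r1:36,r2:6,r3:Add3,r4:Add2
  c14: CDB Add3=-30  regs: r0:70,r1:36,r2:6,r3:-30,r4:Add2
  c15: -  regs: r0:70,r1:36,r2:6,r3:-30,r4:Add2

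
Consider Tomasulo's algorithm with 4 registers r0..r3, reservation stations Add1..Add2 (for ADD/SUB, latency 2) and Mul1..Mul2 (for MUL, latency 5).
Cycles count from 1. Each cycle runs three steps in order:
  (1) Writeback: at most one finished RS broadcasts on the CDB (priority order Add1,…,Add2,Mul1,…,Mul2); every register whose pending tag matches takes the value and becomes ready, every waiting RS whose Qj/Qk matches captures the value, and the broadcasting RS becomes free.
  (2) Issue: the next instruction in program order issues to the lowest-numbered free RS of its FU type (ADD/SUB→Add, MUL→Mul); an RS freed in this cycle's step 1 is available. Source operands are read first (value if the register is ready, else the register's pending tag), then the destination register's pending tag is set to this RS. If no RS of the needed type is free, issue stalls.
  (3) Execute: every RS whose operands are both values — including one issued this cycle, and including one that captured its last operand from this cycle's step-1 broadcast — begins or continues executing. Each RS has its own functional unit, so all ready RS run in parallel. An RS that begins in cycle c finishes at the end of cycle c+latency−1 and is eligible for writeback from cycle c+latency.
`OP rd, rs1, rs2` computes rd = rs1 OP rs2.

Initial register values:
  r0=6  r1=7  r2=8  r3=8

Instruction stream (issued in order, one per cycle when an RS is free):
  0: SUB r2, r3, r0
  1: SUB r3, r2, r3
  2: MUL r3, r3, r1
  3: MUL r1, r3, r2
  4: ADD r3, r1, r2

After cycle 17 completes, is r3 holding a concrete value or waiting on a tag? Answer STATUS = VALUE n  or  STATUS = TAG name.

STATUS = VALUE -82

  c1: issue SUB r2<-Add1  regs: r0:6,r1:7,r2:Add1,r3:8
  c2: issue SUB r3<-Add2  regs: r0:6,r1:7,r2:Add1,r3:Add2
  c3: CDB Add1=2; issue MUL r3<-Mul1  regs: r0:6,r1:7,r2:2,r3:Mul1
  c4: issue MUL r1<-Mul2  regs: r0:6,r1:Mul2,r2:2,r3:Mul1
  c5: CDB Add2=-6; issue ADD r3<-Add1  regs: r0:6,r1:Mul2,r2:2,r3:Add1
  c6: -  regs: r0:6,r1:Mul2,r2:2,r3:Add1
  c7: -  regs: r0:6,r1:Mul2,r2:2,r3:Add1
  c8: -  regs: r0:6,r1:Mul2,r2:2,r3:Add1
  c9: -  regs: r0:6,r1:Mul2,r2:2,r3:Add1
  c10: CDB Mul1=-42  regs: r0:6,r1:Mul2,r2:2,r3:Add1
  c11: -  regs: r0:6,r1:Mul2,r2:2,r3:Add1
  c12: -  regs: r0:6,r1:Mul2,r2:2,r3:Add1
  c13: -  regs: r0:6,r1:Mul2,r2:2,r3:Add1
  c14: -  regs: r0:6,r1:Mul2,r2:2,r3:Add1
  c15: CDB Mul2=-84  regs: r0:6,r1:-84,r2:2,r3:Add1
  c16: -  regs: r0:6,r1:-84,r2:2,r3:Add1
  c17: CDB Add1=-82  regs: r0:6,r1:-84,r2:2,r3:-82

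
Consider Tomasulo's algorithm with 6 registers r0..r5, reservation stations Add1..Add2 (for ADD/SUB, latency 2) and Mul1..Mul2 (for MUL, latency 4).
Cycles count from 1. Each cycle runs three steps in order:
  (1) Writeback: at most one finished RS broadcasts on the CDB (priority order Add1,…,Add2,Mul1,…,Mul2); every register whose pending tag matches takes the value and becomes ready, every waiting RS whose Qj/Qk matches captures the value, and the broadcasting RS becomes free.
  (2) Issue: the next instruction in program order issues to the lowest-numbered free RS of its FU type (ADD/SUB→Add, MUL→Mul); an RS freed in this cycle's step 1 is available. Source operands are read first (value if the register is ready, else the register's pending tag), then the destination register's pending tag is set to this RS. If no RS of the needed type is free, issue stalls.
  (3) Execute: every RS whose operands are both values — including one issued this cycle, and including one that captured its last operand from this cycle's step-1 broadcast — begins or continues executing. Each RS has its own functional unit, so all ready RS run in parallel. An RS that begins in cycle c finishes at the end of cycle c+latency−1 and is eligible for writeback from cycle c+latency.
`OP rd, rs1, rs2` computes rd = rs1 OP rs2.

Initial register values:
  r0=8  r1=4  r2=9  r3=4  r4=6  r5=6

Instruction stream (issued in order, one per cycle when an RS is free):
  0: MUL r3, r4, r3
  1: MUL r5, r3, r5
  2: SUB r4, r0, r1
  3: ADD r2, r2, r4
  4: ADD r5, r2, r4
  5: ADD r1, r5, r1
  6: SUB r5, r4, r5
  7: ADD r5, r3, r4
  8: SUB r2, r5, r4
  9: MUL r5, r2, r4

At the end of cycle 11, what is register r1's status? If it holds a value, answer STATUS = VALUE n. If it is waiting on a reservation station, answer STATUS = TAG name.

STATUS = TAG Add2

  c1: issue MUL r3<-Mul1  regs: r0:8,r1:4,r2:9,r3:Mul1,r4:6,r5:6
  c2: issue MUL r5<-Mul2  regs: r0:8,r1:4,r2:9,r3:Mul1,r4:6,r5:Mul2
  c3: issue SUB r4<-Add1  regs: r0:8,r1:4,r2:9,r3:Mul1,r4:Add1,r5:Mul2
  c4: issue ADD r2<-Add2  regs: r0:8,r1:4,r2:Add2,r3:Mul1,r4:Add1,r5:Mul2
  c5: CDB Add1=4; issue ADD r5<-Add1  regs: r0:8,r1:4,r2:Add2,r3:Mul1,r4:4,r5:Add1
  c6: CDB Mul1=24; stall  regs: r0:8,r1:4,r2:Add2,r3:24,r4:4,r5:Add1
  c7: CDB Add2=13; issue ADD r1<-Add2  regs: r0:8,r1:Add2,r2:13,r3:24,r4:4,r5:Add1
  c8: stall  regs: r0:8,r1:Add2,r2:13,r3:24,r4:4,r5:Add1
  c9: CDB Add1=17; issue SUB r5<-Add1  regs: r0:8,r1:Add2,r2:13,r3:24,r4:4,r5:Add1
  c10: CDB Mul2=144; stall  regs: r0:8,r1:Add2,r2:13,r3:24,r4:4,r5:Add1
  c11: CDB Add1=-13; issue ADD r5<-Add1  regs: r0:8,r1:Add2,r2:13,r3:24,r4:4,r5:Add1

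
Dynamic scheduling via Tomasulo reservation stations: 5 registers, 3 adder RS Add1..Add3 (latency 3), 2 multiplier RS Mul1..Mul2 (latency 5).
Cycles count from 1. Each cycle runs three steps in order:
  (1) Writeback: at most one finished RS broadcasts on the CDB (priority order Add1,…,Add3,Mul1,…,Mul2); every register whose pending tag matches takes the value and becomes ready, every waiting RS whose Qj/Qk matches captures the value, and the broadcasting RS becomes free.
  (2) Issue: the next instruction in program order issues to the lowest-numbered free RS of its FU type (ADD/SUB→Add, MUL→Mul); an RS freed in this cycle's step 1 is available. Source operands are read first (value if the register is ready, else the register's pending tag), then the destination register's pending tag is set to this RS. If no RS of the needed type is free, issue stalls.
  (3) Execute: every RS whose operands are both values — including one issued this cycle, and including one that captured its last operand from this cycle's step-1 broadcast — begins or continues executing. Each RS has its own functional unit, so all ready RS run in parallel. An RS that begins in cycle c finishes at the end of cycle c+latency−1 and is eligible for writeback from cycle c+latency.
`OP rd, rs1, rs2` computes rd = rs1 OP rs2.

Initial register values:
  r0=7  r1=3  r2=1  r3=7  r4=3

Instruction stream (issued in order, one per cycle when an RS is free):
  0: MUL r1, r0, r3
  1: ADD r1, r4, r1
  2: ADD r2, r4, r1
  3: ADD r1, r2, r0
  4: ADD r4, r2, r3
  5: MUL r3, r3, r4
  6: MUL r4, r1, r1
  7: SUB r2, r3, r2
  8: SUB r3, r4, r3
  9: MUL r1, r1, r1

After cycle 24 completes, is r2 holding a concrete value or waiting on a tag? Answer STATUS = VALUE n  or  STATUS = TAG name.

cycle 1: issue MUL r1<-Mul1 // r0:7,r1:Mul1,r2:1,r3:7,r4:3
cycle 2: issue ADD r1<-Add1 // r0:7,r1:Add1,r2:1,r3:7,r4:3
cycle 3: issue ADD r2<-Add2 // r0:7,r1:Add1,r2:Add2,r3:7,r4:3
cycle 4: issue ADD r1<-Add3 // r0:7,r1:Add3,r2:Add2,r3:7,r4:3
cycle 5: stall // r0:7,r1:Add3,r2:Add2,r3:7,r4:3
cycle 6: CDB Mul1=49; stall // r0:7,r1:Add3,r2:Add2,r3:7,r4:3
cycle 7: stall // r0:7,r1:Add3,r2:Add2,r3:7,r4:3
cycle 8: stall // r0:7,r1:Add3,r2:Add2,r3:7,r4:3
cycle 9: CDB Add1=52; issue ADD r4<-Add1 // r0:7,r1:Add3,r2:Add2,r3:7,r4:Add1
cycle 10: issue MUL r3<-Mul1 // r0:7,r1:Add3,r2:Add2,r3:Mul1,r4:Add1
cycle 11: issue MUL r4<-Mul2 // r0:7,r1:Add3,r2:Add2,r3:Mul1,r4:Mul2
cycle 12: CDB Add2=55; issue SUB r2<-Add2 // r0:7,r1:Add3,r2:Add2,r3:Mul1,r4:Mul2
cycle 13: stall // r0:7,r1:Add3,r2:Add2,r3:Mul1,r4:Mul2
cycle 14: stall // r0:7,r1:Add3,r2:Add2,r3:Mul1,r4:Mul2
cycle 15: CDB Add1=62; issue SUB r3<-Add1 // r0:7,r1:Add3,r2:Add2,r3:Add1,r4:Mul2
cycle 16: CDB Add3=62; stall // r0:7,r1:62,r2:Add2,r3:Add1,r4:Mul2
cycle 17: stall // r0:7,r1:62,r2:Add2,r3:Add1,r4:Mul2
cycle 18: stall // r0:7,r1:62,r2:Add2,r3:Add1,r4:Mul2
cycle 19: stall // r0:7,r1:62,r2:Add2,r3:Add1,r4:Mul2
cycle 20: CDB Mul1=434; issue MUL r1<-Mul1 // r0:7,r1:Mul1,r2:Add2,r3:Add1,r4:Mul2
cycle 21: CDB Mul2=3844 // r0:7,r1:Mul1,r2:Add2,r3:Add1,r4:3844
cycle 22: - // r0:7,r1:Mul1,r2:Add2,r3:Add1,r4:3844
cycle 23: CDB Add2=379 // r0:7,r1:Mul1,r2:379,r3:Add1,r4:3844
cycle 24: CDB Add1=3410 // r0:7,r1:Mul1,r2:379,r3:3410,r4:3844

STATUS = VALUE 379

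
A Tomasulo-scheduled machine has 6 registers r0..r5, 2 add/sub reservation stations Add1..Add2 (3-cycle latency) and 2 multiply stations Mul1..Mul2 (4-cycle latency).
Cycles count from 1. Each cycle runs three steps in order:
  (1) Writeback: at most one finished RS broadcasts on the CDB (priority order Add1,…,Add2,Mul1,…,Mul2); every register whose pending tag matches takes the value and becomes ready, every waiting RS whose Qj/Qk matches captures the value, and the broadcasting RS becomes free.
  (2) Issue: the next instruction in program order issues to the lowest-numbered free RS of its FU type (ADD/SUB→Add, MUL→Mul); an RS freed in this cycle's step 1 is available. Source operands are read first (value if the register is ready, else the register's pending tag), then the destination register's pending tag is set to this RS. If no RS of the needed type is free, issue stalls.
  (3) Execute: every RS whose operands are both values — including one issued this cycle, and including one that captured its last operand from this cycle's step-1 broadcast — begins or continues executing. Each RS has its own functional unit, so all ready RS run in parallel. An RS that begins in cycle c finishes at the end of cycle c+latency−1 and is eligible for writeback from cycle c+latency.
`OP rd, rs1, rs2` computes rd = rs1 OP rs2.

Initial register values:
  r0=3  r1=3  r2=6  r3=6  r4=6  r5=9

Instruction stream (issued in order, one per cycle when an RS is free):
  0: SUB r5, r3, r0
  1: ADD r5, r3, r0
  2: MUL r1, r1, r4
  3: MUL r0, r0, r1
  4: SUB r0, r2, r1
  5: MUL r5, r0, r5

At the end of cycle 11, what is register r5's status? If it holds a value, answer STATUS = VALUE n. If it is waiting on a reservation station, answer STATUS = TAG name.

  c1: issue SUB r5<-Add1  regs: r0:3,r1:3,r2:6,r3:6,r4:6,r5:Add1
  c2: issue ADD r5<-Add2  regs: r0:3,r1:3,r2:6,r3:6,r4:6,r5:Add2
  c3: issue MUL r1<-Mul1  regs: r0:3,r1:Mul1,r2:6,r3:6,r4:6,r5:Add2
  c4: CDB Add1=3; issue MUL r0<-Mul2  regs: r0:Mul2,r1:Mul1,r2:6,r3:6,r4:6,r5:Add2
  c5: CDB Add2=9; issue SUB r0<-Add1  regs: r0:Add1,r1:Mul1,r2:6,r3:6,r4:6,r5:9
  c6: stall  regs: r0:Add1,r1:Mul1,r2:6,r3:6,r4:6,r5:9
  c7: CDB Mul1=18; issue MUL r5<-Mul1  regs: r0:Add1,r1:18,r2:6,r3:6,r4:6,r5:Mul1
  c8: -  regs: r0:Add1,r1:18,r2:6,r3:6,r4:6,r5:Mul1
  c9: -  regs: r0:Add1,r1:18,r2:6,r3:6,r4:6,r5:Mul1
  c10: CDB Add1=-12  regs: r0:-12,r1:18,r2:6,r3:6,r4:6,r5:Mul1
  c11: CDB Mul2=54  regs: r0:-12,r1:18,r2:6,r3:6,r4:6,r5:Mul1

STATUS = TAG Mul1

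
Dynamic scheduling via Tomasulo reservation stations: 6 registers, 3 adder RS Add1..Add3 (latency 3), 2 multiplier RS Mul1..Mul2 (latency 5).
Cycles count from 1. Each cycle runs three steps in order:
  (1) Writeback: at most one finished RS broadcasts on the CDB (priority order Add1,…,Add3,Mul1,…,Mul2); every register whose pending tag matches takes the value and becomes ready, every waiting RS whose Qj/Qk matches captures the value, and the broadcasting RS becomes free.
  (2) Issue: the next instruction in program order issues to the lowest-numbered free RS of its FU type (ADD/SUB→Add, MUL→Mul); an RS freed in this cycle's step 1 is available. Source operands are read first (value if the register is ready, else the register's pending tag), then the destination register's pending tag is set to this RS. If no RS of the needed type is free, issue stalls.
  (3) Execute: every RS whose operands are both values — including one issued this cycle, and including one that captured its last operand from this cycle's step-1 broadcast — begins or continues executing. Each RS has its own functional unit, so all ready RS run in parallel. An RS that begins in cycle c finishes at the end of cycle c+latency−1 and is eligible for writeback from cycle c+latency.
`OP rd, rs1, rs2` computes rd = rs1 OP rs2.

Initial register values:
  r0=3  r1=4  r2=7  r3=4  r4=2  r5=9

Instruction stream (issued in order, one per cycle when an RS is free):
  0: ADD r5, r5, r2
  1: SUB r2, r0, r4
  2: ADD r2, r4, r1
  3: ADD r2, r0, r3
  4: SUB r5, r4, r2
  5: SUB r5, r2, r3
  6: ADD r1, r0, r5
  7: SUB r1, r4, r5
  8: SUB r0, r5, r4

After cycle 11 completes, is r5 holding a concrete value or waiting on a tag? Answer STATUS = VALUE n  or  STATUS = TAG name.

STATUS = VALUE 3

cycle 1: issue ADD r5<-Add1 // r0:3,r1:4,r2:7,r3:4,r4:2,r5:Add1
cycle 2: issue SUB r2<-Add2 // r0:3,r1:4,r2:Add2,r3:4,r4:2,r5:Add1
cycle 3: issue ADD r2<-Add3 // r0:3,r1:4,r2:Add3,r3:4,r4:2,r5:Add1
cycle 4: CDB Add1=16; issue ADD r2<-Add1 // r0:3,r1:4,r2:Add1,r3:4,r4:2,r5:16
cycle 5: CDB Add2=1; issue SUB r5<-Add2 // r0:3,r1:4,r2:Add1,r3:4,r4:2,r5:Add2
cycle 6: CDB Add3=6; issue SUB r5<-Add3 // r0:3,r1:4,r2:Add1,r3:4,r4:2,r5:Add3
cycle 7: CDB Add1=7; issue ADD r1<-Add1 // r0:3,r1:Add1,r2:7,r3:4,r4:2,r5:Add3
cycle 8: stall // r0:3,r1:Add1,r2:7,r3:4,r4:2,r5:Add3
cycle 9: stall // r0:3,r1:Add1,r2:7,r3:4,r4:2,r5:Add3
cycle 10: CDB Add2=-5; issue SUB r1<-Add2 // r0:3,r1:Add2,r2:7,r3:4,r4:2,r5:Add3
cycle 11: CDB Add3=3; issue SUB r0<-Add3 // r0:Add3,r1:Add2,r2:7,r3:4,r4:2,r5:3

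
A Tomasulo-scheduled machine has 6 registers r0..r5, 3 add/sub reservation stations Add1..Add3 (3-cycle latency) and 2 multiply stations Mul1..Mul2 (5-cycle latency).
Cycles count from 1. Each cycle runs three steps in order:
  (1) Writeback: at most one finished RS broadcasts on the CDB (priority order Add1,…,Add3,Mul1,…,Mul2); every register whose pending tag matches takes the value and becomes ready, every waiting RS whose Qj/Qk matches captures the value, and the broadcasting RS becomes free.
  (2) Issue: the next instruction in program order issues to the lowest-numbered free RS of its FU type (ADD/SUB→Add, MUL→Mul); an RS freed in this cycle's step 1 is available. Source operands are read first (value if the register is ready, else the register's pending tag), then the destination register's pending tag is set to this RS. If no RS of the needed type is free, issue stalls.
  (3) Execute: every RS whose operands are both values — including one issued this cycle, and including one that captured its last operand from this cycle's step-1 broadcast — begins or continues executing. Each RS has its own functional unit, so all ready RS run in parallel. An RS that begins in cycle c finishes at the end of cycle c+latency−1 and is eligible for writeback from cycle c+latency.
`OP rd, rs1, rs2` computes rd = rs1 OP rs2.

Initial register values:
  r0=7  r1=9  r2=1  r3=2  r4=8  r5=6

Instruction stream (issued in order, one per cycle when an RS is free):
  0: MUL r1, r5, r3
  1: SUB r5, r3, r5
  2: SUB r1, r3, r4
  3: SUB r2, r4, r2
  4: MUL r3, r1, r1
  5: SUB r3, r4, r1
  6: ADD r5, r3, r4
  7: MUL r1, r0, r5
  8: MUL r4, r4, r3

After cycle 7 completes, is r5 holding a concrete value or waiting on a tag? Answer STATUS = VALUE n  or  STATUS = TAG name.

cycle 1: issue MUL r1<-Mul1 // r0:7,r1:Mul1,r2:1,r3:2,r4:8,r5:6
cycle 2: issue SUB r5<-Add1 // r0:7,r1:Mul1,r2:1,r3:2,r4:8,r5:Add1
cycle 3: issue SUB r1<-Add2 // r0:7,r1:Add2,r2:1,r3:2,r4:8,r5:Add1
cycle 4: issue SUB r2<-Add3 // r0:7,r1:Add2,r2:Add3,r3:2,r4:8,r5:Add1
cycle 5: CDB Add1=-4; issue MUL r3<-Mul2 // r0:7,r1:Add2,r2:Add3,r3:Mul2,r4:8,r5:-4
cycle 6: CDB Add2=-6; issue SUB r3<-Add1 // r0:7,r1:-6,r2:Add3,r3:Add1,r4:8,r5:-4
cycle 7: CDB Add3=7; issue ADD r5<-Add2 // r0:7,r1:-6,r2:7,r3:Add1,r4:8,r5:Add2

STATUS = TAG Add2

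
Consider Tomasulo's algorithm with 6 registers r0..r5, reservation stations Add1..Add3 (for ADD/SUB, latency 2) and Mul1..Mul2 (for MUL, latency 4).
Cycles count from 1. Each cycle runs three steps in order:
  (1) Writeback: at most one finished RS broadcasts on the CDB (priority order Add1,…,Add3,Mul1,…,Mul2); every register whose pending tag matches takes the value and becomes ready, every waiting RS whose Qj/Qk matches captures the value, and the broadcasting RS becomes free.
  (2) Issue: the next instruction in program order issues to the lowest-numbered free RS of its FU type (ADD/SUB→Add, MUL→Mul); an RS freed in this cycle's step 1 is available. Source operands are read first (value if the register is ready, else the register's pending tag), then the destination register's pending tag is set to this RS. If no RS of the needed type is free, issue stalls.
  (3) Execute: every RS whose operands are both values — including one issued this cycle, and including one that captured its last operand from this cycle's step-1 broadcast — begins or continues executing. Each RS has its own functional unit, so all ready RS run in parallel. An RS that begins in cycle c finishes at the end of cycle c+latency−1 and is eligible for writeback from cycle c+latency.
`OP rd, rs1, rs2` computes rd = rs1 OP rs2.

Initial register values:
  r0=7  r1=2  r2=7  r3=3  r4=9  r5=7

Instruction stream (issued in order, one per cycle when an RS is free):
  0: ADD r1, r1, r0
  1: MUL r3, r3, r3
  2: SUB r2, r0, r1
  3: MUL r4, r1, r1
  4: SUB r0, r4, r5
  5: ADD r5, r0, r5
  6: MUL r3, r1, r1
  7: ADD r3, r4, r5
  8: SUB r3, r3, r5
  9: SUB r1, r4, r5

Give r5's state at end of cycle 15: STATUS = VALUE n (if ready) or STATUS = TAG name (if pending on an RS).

STATUS = VALUE 81

  c1: issue ADD r1<-Add1  regs: r0:7,r1:Add1,r2:7,r3:3,r4:9,r5:7
  c2: issue MUL r3<-Mul1  regs: r0:7,r1:Add1,r2:7,r3:Mul1,r4:9,r5:7
  c3: CDB Add1=9; issue SUB r2<-Add1  regs: r0:7,r1:9,r2:Add1,r3:Mul1,r4:9,r5:7
  c4: issue MUL r4<-Mul2  regs: r0:7,r1:9,r2:Add1,r3:Mul1,r4:Mul2,r5:7
  c5: CDB Add1=-2; issue SUB r0<-Add1  regs: r0:Add1,r1:9,r2:-2,r3:Mul1,r4:Mul2,r5:7
  c6: CDB Mul1=9; issue ADD r5<-Add2  regs: r0:Add1,r1:9,r2:-2,r3:9,r4:Mul2,r5:Add2
  c7: issue MUL r3<-Mul1  regs: r0:Add1,r1:9,r2:-2,r3:Mul1,r4:Mul2,r5:Add2
  c8: CDB Mul2=81; issue ADD r3<-Add3  regs: r0:Add1,r1:9,r2:-2,r3:Add3,r4:81,r5:Add2
  c9: stall  regs: r0:Add1,r1:9,r2:-2,r3:Add3,r4:81,r5:Add2
  c10: CDB Add1=74; issue SUB r3<-Add1  regs: r0:74,r1:9,r2:-2,r3:Add1,r4:81,r5:Add2
  c11: CDB Mul1=81; stall  regs: r0:74,r1:9,r2:-2,r3:Add1,r4:81,r5:Add2
  c12: CDB Add2=81; issue SUB r1<-Add2  regs: r0:74,r1:Add2,r2:-2,r3:Add1,r4:81,r5:81
  c13: -  regs: r0:74,r1:Add2,r2:-2,r3:Add1,r4:81,r5:81
  c14: CDB Add2=0  regs: r0:74,r1:0,r2:-2,r3:Add1,r4:81,r5:81
  c15: CDB Add3=162  regs: r0:74,r1:0,r2:-2,r3:Add1,r4:81,r5:81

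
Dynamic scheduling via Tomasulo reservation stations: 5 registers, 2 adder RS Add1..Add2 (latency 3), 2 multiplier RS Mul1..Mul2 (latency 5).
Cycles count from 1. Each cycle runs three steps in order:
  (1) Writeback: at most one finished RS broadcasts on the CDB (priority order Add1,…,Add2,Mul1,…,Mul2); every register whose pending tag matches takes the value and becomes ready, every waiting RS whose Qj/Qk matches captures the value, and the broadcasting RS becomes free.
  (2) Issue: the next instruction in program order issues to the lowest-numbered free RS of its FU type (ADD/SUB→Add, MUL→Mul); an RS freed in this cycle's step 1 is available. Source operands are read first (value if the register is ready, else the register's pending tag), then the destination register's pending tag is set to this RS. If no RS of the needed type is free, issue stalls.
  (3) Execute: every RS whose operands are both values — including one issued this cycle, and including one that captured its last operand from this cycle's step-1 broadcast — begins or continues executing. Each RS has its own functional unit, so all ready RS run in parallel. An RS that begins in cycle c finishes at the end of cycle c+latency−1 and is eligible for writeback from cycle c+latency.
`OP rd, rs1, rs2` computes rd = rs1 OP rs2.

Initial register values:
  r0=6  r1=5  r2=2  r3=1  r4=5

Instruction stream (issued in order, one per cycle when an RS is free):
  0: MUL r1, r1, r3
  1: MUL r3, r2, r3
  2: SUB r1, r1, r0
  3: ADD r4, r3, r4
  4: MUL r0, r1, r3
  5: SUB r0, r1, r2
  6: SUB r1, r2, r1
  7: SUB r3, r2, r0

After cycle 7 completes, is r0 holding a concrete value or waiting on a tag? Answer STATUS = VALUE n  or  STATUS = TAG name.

STATUS = TAG Mul1

cycle 1: issue MUL r1<-Mul1 // r0:6,r1:Mul1,r2:2,r3:1,r4:5
cycle 2: issue MUL r3<-Mul2 // r0:6,r1:Mul1,r2:2,r3:Mul2,r4:5
cycle 3: issue SUB r1<-Add1 // r0:6,r1:Add1,r2:2,r3:Mul2,r4:5
cycle 4: issue ADD r4<-Add2 // r0:6,r1:Add1,r2:2,r3:Mul2,r4:Add2
cycle 5: stall // r0:6,r1:Add1,r2:2,r3:Mul2,r4:Add2
cycle 6: CDB Mul1=5; issue MUL r0<-Mul1 // r0:Mul1,r1:Add1,r2:2,r3:Mul2,r4:Add2
cycle 7: CDB Mul2=2; stall // r0:Mul1,r1:Add1,r2:2,r3:2,r4:Add2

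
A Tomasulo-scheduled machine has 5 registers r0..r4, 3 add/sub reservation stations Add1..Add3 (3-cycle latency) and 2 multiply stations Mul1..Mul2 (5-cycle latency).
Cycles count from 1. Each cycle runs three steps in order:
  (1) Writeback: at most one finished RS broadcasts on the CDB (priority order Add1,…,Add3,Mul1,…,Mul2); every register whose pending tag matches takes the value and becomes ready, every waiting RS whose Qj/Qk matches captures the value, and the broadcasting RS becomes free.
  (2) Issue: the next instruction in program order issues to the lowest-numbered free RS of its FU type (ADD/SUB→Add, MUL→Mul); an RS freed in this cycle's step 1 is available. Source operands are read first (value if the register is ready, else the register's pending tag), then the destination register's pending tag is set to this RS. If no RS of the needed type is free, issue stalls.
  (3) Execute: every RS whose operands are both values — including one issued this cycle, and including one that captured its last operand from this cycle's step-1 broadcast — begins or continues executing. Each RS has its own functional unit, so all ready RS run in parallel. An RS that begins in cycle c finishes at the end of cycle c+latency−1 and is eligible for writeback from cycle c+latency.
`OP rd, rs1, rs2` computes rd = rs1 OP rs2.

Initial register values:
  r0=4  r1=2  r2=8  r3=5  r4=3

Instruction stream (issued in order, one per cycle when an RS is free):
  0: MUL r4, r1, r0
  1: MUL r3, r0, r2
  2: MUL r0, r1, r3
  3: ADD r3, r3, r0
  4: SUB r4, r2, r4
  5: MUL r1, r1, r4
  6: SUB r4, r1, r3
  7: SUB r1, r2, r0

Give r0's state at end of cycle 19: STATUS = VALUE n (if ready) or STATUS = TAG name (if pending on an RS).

STATUS = VALUE 64

cycle 1: issue MUL r4<-Mul1 // r0:4,r1:2,r2:8,r3:5,r4:Mul1
cycle 2: issue MUL r3<-Mul2 // r0:4,r1:2,r2:8,r3:Mul2,r4:Mul1
cycle 3: stall // r0:4,r1:2,r2:8,r3:Mul2,r4:Mul1
cycle 4: stall // r0:4,r1:2,r2:8,r3:Mul2,r4:Mul1
cycle 5: stall // r0:4,r1:2,r2:8,r3:Mul2,r4:Mul1
cycle 6: CDB Mul1=8; issue MUL r0<-Mul1 // r0:Mul1,r1:2,r2:8,r3:Mul2,r4:8
cycle 7: CDB Mul2=32; issue ADD r3<-Add1 // r0:Mul1,r1:2,r2:8,r3:Add1,r4:8
cycle 8: issue SUB r4<-Add2 // r0:Mul1,r1:2,r2:8,r3:Add1,r4:Add2
cycle 9: issue MUL r1<-Mul2 // r0:Mul1,r1:Mul2,r2:8,r3:Add1,r4:Add2
cycle 10: issue SUB r4<-Add3 // r0:Mul1,r1:Mul2,r2:8,r3:Add1,r4:Add3
cycle 11: CDB Add2=0; issue SUB r1<-Add2 // r0:Mul1,r1:Add2,r2:8,r3:Add1,r4:Add3
cycle 12: CDB Mul1=64 // r0:64,r1:Add2,r2:8,r3:Add1,r4:Add3
cycle 13: - // r0:64,r1:Add2,r2:8,r3:Add1,r4:Add3
cycle 14: - // r0:64,r1:Add2,r2:8,r3:Add1,r4:Add3
cycle 15: CDB Add1=96 // r0:64,r1:Add2,r2:8,r3:96,r4:Add3
cycle 16: CDB Add2=-56 // r0:64,r1:-56,r2:8,r3:96,r4:Add3
cycle 17: CDB Mul2=0 // r0:64,r1:-56,r2:8,r3:96,r4:Add3
cycle 18: - // r0:64,r1:-56,r2:8,r3:96,r4:Add3
cycle 19: - // r0:64,r1:-56,r2:8,r3:96,r4:Add3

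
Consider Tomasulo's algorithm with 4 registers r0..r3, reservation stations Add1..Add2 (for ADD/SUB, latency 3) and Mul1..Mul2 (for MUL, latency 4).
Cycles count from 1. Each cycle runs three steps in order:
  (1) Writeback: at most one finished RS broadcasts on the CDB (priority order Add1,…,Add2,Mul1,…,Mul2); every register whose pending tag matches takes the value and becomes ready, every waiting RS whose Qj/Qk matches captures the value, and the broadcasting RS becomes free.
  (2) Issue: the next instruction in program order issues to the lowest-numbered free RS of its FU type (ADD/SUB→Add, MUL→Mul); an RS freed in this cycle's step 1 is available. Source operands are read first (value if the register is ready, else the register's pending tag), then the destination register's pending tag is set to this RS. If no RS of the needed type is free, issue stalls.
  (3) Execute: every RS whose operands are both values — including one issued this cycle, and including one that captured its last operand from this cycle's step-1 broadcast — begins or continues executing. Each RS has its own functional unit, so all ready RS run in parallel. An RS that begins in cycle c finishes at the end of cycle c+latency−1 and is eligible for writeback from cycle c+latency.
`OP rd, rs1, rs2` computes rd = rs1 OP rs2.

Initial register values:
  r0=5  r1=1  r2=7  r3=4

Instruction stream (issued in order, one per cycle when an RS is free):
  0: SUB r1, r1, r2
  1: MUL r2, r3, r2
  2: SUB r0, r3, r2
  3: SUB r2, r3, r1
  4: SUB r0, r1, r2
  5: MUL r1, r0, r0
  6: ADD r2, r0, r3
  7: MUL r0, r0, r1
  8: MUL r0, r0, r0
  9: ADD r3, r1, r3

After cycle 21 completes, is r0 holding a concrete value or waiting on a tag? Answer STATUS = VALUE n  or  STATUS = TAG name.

  c1: issue SUB r1<-Add1  regs: r0:5,r1:Add1,r2:7,r3:4
  c2: issue MUL r2<-Mul1  regs: r0:5,r1:Add1,r2:Mul1,r3:4
  c3: issue SUB r0<-Add2  regs: r0:Add2,r1:Add1,r2:Mul1,r3:4
  c4: CDB Add1=-6; issue SUB r2<-Add1  regs: r0:Add2,r1:-6,r2:Add1,r3:4
  c5: stall  regs: r0:Add2,r1:-6,r2:Add1,r3:4
  c6: CDB Mul1=28; stall  regs: r0:Add2,r1:-6,r2:Add1,r3:4
  c7: CDB Add1=10; issue SUB r0<-Add1  regs: r0:Add1,r1:-6,r2:10,r3:4
  c8: issue MUL r1<-Mul1  regs: r0:Add1,r1:Mul1,r2:10,r3:4
  c9: CDB Add2=-24; issue ADD r2<-Add2  regs: r0:Add1,r1:Mul1,r2:Add2,r3:4
  c10: CDB Add1=-16; issue MUL r0<-Mul2  regs: r0:Mul2,r1:Mul1,r2:Add2,r3:4
  c11: stall  regs: r0:Mul2,r1:Mul1,r2:Add2,r3:4
  c12: stall  regs: r0:Mul2,r1:Mul1,r2:Add2,r3:4
  c13: CDB Add2=-12; stall  regs: r0:Mul2,r1:Mul1,r2:-12,r3:4
  c14: CDB Mul1=256; issue MUL r0<-Mul1  regs: r0:Mul1,r1:256,r2:-12,r3:4
  c15: issue ADD r3<-Add1  regs: r0:Mul1,r1:256,r2:-12,r3:Add1
  c16: -  regs: r0:Mul1,r1:256,r2:-12,r3:Add1
  c17: -  regs: r0:Mul1,r1:256,r2:-12,r3:Add1
  c18: CDB Add1=260  regs: r0:Mul1,r1:256,r2:-12,r3:260
  c19: CDB Mul2=-4096  regs: r0:Mul1,r1:256,r2:-12,r3:260
  c20: -  regs: r0:Mul1,r1:256,r2:-12,r3:260
  c21: -  regs: r0:Mul1,r1:256,r2:-12,r3:260

STATUS = TAG Mul1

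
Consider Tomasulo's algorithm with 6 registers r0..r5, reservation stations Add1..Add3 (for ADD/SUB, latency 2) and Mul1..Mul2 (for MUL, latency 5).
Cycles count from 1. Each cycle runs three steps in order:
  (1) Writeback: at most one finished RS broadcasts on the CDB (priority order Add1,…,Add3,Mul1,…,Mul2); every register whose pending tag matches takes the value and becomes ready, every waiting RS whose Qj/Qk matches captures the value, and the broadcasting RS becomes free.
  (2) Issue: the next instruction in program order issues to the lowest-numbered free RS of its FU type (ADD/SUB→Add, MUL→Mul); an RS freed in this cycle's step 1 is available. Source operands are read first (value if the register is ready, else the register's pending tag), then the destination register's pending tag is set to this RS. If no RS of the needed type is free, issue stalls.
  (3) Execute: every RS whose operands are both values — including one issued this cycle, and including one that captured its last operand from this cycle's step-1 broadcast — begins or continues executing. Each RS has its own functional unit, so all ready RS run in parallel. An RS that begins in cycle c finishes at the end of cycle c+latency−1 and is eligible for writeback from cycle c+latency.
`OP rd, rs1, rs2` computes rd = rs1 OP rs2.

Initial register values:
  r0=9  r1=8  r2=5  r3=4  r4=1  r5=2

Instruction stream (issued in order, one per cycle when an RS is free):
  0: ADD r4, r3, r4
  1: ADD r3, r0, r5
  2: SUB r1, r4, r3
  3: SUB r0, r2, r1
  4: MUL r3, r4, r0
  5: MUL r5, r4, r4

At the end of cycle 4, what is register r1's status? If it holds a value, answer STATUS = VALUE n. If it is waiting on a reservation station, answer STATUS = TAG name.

cycle 1: issue ADD r4<-Add1 // r0:9,r1:8,r2:5,r3:4,r4:Add1,r5:2
cycle 2: issue ADD r3<-Add2 // r0:9,r1:8,r2:5,r3:Add2,r4:Add1,r5:2
cycle 3: CDB Add1=5; issue SUB r1<-Add1 // r0:9,r1:Add1,r2:5,r3:Add2,r4:5,r5:2
cycle 4: CDB Add2=11; issue SUB r0<-Add2 // r0:Add2,r1:Add1,r2:5,r3:11,r4:5,r5:2

STATUS = TAG Add1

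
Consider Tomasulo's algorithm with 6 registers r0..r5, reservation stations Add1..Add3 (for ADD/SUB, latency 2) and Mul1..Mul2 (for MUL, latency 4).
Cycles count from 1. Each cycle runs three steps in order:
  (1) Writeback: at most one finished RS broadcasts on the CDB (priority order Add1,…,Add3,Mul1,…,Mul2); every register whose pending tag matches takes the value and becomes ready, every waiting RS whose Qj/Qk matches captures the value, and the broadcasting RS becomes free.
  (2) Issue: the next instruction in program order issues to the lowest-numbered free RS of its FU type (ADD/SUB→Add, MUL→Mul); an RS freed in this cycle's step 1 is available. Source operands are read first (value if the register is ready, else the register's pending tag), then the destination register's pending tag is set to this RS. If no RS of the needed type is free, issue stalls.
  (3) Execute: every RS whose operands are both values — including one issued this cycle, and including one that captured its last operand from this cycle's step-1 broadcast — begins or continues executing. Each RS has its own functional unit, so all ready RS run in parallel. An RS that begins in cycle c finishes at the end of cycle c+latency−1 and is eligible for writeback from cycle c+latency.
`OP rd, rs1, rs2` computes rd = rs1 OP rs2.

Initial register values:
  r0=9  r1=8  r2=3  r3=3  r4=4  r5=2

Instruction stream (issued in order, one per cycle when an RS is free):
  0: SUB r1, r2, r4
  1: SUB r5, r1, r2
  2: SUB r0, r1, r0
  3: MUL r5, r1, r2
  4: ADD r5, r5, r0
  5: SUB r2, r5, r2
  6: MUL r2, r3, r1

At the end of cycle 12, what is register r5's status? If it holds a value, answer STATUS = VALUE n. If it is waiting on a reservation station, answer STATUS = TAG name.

STATUS = VALUE -13

  c1: issue SUB r1<-Add1  regs: r0:9,r1:Add1,r2:3,r3:3,r4:4,r5:2
  c2: issue SUB r5<-Add2  regs: r0:9,r1:Add1,r2:3,r3:3,r4:4,r5:Add2
  c3: CDB Add1=-1; issue SUB r0<-Add1  regs: r0:Add1,r1:-1,r2:3,r3:3,r4:4,r5:Add2
  c4: issue MUL r5<-Mul1  regs: r0:Add1,r1:-1,r2:3,r3:3,r4:4,r5:Mul1
  c5: CDB Add1=-10; issue ADD r5<-Add1  regs: r0:-10,r1:-1,r2:3,r3:3,r4:4,r5:Add1
  c6: CDB Add2=-4; issue SUB r2<-Add2  regs: r0:-10,r1:-1,r2:Add2,r3:3,r4:4,r5:Add1
  c7: issue MUL r2<-Mul2  regs: r0:-10,r1:-1,r2:Mul2,r3:3,r4:4,r5:Add1
  c8: CDB Mul1=-3  regs: r0:-10,r1:-1,r2:Mul2,r3:3,r4:4,r5:Add1
  c9: -  regs: r0:-10,r1:-1,r2:Mul2,r3:3,r4:4,r5:Add1
  c10: CDB Add1=-13  regs: r0:-10,r1:-1,r2:Mul2,r3:3,r4:4,r5:-13
  c11: CDB Mul2=-3  regs: r0:-10,r1:-1,r2:-3,r3:3,r4:4,r5:-13
  c12: CDB Add2=-16  regs: r0:-10,r1:-1,r2:-3,r3:3,r4:4,r5:-13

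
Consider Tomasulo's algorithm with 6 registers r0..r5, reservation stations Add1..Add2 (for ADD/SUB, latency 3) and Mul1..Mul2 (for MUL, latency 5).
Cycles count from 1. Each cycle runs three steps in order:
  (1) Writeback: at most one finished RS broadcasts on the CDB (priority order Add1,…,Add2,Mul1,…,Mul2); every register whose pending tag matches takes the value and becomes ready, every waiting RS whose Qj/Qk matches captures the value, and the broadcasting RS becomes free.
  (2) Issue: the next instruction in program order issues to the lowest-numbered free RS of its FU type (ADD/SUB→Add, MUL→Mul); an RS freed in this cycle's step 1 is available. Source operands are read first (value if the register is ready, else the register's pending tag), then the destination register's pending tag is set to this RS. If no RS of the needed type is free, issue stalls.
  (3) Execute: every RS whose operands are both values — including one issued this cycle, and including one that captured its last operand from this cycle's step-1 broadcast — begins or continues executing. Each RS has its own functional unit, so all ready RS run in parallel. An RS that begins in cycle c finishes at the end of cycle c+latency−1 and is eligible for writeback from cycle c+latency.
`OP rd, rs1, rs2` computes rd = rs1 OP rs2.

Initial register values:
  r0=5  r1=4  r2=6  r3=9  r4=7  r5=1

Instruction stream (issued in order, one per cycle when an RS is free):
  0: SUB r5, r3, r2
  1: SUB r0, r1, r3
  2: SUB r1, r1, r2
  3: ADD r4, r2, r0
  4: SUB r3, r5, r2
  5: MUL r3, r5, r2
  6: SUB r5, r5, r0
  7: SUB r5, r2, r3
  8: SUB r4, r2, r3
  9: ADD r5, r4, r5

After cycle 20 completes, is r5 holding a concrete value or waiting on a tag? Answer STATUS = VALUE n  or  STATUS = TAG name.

STATUS = VALUE -24

cycle 1: issue SUB r5<-Add1 // r0:5,r1:4,r2:6,r3:9,r4:7,r5:Add1
cycle 2: issue SUB r0<-Add2 // r0:Add2,r1:4,r2:6,r3:9,r4:7,r5:Add1
cycle 3: stall // r0:Add2,r1:4,r2:6,r3:9,r4:7,r5:Add1
cycle 4: CDB Add1=3; issue SUB r1<-Add1 // r0:Add2,r1:Add1,r2:6,r3:9,r4:7,r5:3
cycle 5: CDB Add2=-5; issue ADD r4<-Add2 // r0:-5,r1:Add1,r2:6,r3:9,r4:Add2,r5:3
cycle 6: stall // r0:-5,r1:Add1,r2:6,r3:9,r4:Add2,r5:3
cycle 7: CDB Add1=-2; issue SUB r3<-Add1 // r0:-5,r1:-2,r2:6,r3:Add1,r4:Add2,r5:3
cycle 8: CDB Add2=1; issue MUL r3<-Mul1 // r0:-5,r1:-2,r2:6,r3:Mul1,r4:1,r5:3
cycle 9: issue SUB r5<-Add2 // r0:-5,r1:-2,r2:6,r3:Mul1,r4:1,r5:Add2
cycle 10: CDB Add1=-3; issue SUB r5<-Add1 // r0:-5,r1:-2,r2:6,r3:Mul1,r4:1,r5:Add1
cycle 11: stall // r0:-5,r1:-2,r2:6,r3:Mul1,r4:1,r5:Add1
cycle 12: CDB Add2=8; issue SUB r4<-Add2 // r0:-5,r1:-2,r2:6,r3:Mul1,r4:Add2,r5:Add1
cycle 13: CDB Mul1=18; stall // r0:-5,r1:-2,r2:6,r3:18,r4:Add2,r5:Add1
cycle 14: stall // r0:-5,r1:-2,r2:6,r3:18,r4:Add2,r5:Add1
cycle 15: stall // r0:-5,r1:-2,r2:6,r3:18,r4:Add2,r5:Add1
cycle 16: CDB Add1=-12; issue ADD r5<-Add1 // r0:-5,r1:-2,r2:6,r3:18,r4:Add2,r5:Add1
cycle 17: CDB Add2=-12 // r0:-5,r1:-2,r2:6,r3:18,r4:-12,r5:Add1
cycle 18: - // r0:-5,r1:-2,r2:6,r3:18,r4:-12,r5:Add1
cycle 19: - // r0:-5,r1:-2,r2:6,r3:18,r4:-12,r5:Add1
cycle 20: CDB Add1=-24 // r0:-5,r1:-2,r2:6,r3:18,r4:-12,r5:-24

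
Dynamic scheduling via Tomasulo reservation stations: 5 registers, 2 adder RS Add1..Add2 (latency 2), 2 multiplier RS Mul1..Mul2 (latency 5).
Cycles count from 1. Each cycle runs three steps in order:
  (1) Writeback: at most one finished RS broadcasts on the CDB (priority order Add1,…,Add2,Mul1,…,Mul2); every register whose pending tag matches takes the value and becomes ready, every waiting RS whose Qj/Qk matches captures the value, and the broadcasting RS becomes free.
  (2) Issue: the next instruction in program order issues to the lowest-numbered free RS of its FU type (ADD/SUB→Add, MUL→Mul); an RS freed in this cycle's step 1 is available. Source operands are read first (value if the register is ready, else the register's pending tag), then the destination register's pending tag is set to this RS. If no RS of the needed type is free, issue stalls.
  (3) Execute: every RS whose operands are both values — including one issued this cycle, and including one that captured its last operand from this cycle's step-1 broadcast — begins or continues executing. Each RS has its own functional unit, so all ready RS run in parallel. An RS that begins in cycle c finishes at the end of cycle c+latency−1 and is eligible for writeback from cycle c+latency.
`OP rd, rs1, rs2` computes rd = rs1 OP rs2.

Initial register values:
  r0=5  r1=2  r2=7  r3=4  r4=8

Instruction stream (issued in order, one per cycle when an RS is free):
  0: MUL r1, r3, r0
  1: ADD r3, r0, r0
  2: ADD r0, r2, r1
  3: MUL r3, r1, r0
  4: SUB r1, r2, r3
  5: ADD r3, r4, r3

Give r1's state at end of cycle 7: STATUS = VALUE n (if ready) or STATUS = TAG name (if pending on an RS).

cycle 1: issue MUL r1<-Mul1 // r0:5,r1:Mul1,r2:7,r3:4,r4:8
cycle 2: issue ADD r3<-Add1 // r0:5,r1:Mul1,r2:7,r3:Add1,r4:8
cycle 3: issue ADD r0<-Add2 // r0:Add2,r1:Mul1,r2:7,r3:Add1,r4:8
cycle 4: CDB Add1=10; issue MUL r3<-Mul2 // r0:Add2,r1:Mul1,r2:7,r3:Mul2,r4:8
cycle 5: issue SUB r1<-Add1 // r0:Add2,r1:Add1,r2:7,r3:Mul2,r4:8
cycle 6: CDB Mul1=20; stall // r0:Add2,r1:Add1,r2:7,r3:Mul2,r4:8
cycle 7: stall // r0:Add2,r1:Add1,r2:7,r3:Mul2,r4:8

STATUS = TAG Add1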